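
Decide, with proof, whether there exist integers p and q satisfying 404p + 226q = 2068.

gcd(404, 226) = 2, and 2 divides 2068, so integer solutions exist.
Dividing through by 2 reduces the equation to 202p + 113q = 1034.
Dividing repeatedly: 202 = 1·113 + 89, 113 = 1·89 + 24, 89 = 3·24 + 17, 24 = 1·17 + 7, 17 = 2·7 + 3, 7 = 2·3 + 1, 3 = 3·1 + 0.
Working back up the chain: 1 = 7 − 2·3 = 7 − 2·(17 − 2·7) = −2·17 + 5·7 = −2·17 + 5·(24 − 1·17) = 5·24 − 7·17 = 5·24 − 7·(89 − 3·24) = −7·89 + 26·24 = −7·89 + 26·(113 − 1·89) = 26·113 − 33·89 = 26·113 − 33·(202 − 1·113) = −33·202 + 59·113. So 202·(-33) + 113·59 = 1.
Times 1034: 202·(-34122) + 113·61006 = 1034, so (-34122, 61006) solves it.
Adding 302·113 to p and subtracting 302·202 from q gives the tidier solution (4, 2).
Check: 404·4 + 226·2 = 1616 + 452 = 2068. ✓

p = 4, q = 2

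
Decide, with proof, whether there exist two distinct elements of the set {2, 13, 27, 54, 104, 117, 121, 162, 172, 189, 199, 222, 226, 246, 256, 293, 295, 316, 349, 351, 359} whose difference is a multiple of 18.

13 and 121 are such a pair.

13 mod 18 = 13 and 121 mod 18 = 13, so 121 − 13 = 108 = 6·18.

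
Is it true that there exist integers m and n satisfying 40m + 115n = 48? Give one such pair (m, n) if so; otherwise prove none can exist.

gcd(40, 115) = 5, so every integer of the form 40m + 115n is a multiple of 5.
But 48 is not a multiple of 5 (it leaves remainder 3).
Therefore 40m + 115n = 48 has no solution in integers.

There are no such integers.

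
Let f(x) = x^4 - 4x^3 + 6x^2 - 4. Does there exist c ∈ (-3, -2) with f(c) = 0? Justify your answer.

The endpoint values f(-3) = 239 and f(-2) = 68 are both positive. Claim: f(x) > 0 for every x in (-3, -2).
Shift to the endpoint -2: with x = -2 − u (0 < u < 1), one computes f(-2 − u) = u^4 + 12u^3 + 54u^2 + 104u + 68.
The nonzero coefficients here are all positive, so for u > 0 every term is positive (or zero), and the constant term 68 is strictly positive.
So f is strictly positive on (-3, -2); no root exists in the interval.

f has no root in that interval.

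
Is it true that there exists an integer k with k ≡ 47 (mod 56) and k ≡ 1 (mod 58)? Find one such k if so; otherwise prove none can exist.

k = 1335

Here gcd(56, 58) = 2, and both 47 and 1 leave remainder 1 mod 2, so the system is consistent.
Write k = 47 + 56t. Then 56t ≡ 1 − 47 ≡ 12 (mod 58); dividing through by 2 gives 28t ≡ 6 (mod 29).
To invert 28 modulo 29: 29 = 1·28 + 1, 28 = 28·1 + 0, and unwinding, 1 = 29 − 1·28. Thus 28⁻¹ ≡ -1 ≡ 28 (mod 29).
Multiplying by 28: t ≡ 28·6 = 168 ≡ 23 (mod 29).
Then k = 47 + 56·23 = 1335.
Indeed 1335 ≡ 47 (mod 56) and 1335 ≡ 1 (mod 58).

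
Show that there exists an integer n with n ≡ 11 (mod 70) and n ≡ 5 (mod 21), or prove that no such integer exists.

gcd(70, 21) = 7. If n ≡ 11 (mod 70) and n ≡ 5 (mod 21), then n ≡ 11 (mod 7) and n ≡ 5 (mod 7).
These are incompatible: 11 − 5 = 6 is not divisible by 7.
Therefore no such n exists.

No, no such integer exists.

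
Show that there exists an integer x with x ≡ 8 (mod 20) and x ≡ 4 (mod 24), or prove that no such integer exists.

x = 28

gcd(20, 24) = 4. A simultaneous solution exists iff 8 ≡ 4 (mod 4); here 8 mod 4 = 0 = 4 mod 4, so it does.
Step through x = 8, 8 + 20, 8 + 2·20, …: the values 8, 28 reduce mod 24 to 8, 4. The value 28 hits 4.
Verify: 28 = 1·20 + 8 and 28 = 1·24 + 4. ✓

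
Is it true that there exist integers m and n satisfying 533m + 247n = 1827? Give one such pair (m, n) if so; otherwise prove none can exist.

There are no such integers.

Any value of 533m + 247n is a multiple of gcd(533, 247) = 13.
But 1827 is not a multiple of 13 (it leaves remainder 7).
Hence no integers m, n satisfy the equation.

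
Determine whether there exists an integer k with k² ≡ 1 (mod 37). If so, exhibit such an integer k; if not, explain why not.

Take k = 1. Then 1² = 1, and since 0 ≤ 1 < 37 this is already reduced: 1² ≡ 1 (mod 37).

k = 1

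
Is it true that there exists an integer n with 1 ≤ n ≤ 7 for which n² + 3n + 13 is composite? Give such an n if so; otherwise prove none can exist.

The values for n = 1, 2, …, 7 are 17, 23, 31, 41, 53, 67, 83, and each of these is prime.
So no value in the range makes the expression composite.

There is no such integer n in that range.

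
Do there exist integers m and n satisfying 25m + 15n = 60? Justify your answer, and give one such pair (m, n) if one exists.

Since gcd(25, 15) = 5 and 60 = 5·12, Bézout's identity guarantees a solution.
Dividing through by 5 reduces the equation to 5m + 3n = 12.
Euclidean algorithm: 5 = 1·3 + 2, 3 = 1·2 + 1, 2 = 2·1 + 0.
Unwinding: 1 = 3 − 1·2 = 3 − (5 − 1·3) = −5 + 2·3, i.e. 5·(-1) + 3·2 = 1.
Multiplying through by 12: m = (-1)·12 = -12, n = 2·12 = 24 is a solution.
The general solution is m = -12 + 3k, n = 24 − 5k; taking k = 4 gives the smaller pair m = 0, n = 4.
Indeed 25·0 + 15·4 = 0 + 60 = 60.

m = 0, n = 4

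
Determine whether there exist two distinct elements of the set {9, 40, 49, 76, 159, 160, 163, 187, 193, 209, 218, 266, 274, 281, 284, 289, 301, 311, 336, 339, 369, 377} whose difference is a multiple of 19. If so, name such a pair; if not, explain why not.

9 mod 19 = 9 and 218 mod 19 = 9, so 218 − 9 = 209 = 11·19.

The pair (9, 218) works.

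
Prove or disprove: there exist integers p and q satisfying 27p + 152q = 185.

27 and 152 are coprime, so 27p + 152q ranges over all of ℤ.
Run the Euclidean algorithm on 152 and 27: 152 = 5·27 + 17, 27 = 1·17 + 10, 17 = 1·10 + 7, 10 = 1·7 + 3, 7 = 2·3 + 1, 3 = 3·1 + 0.
Unwinding: 1 = 7 − 2·3 = 7 − 2·(10 − 1·7) = −2·10 + 3·7 = −2·10 + 3·(17 − 1·10) = 3·17 − 5·10 = 3·17 − 5·(27 − 1·17) = −5·27 + 8·17 = −5·27 + 8·(152 − 5·27) = 8·152 − 45·27, i.e. 27·(-45) + 152·8 = 1.
Scaling by 185 gives the particular solution (p, q) = (-8325, 1480).
Shifting by a multiple of (152, −27) keeps it a solution: p = -8325 + 55·152 = 35, q = 1480 − 55·27 = -5.
Indeed 27·35 + 152·(-5) = 945 − 760 = 185.

p = 35, q = -5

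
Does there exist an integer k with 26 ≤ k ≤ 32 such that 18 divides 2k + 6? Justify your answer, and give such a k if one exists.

There is no such integer k in that range.

The values of 2k + 6 for k = 26, 27, …, 32 are 58, 60, 62, 64, 66, 68, 70; reduced mod 18 these are 4, 6, 8, 10, 12, 14, 16.
Since 0 is absent from this list, 18 ∤ 2k + 6 for every k with 26 ≤ k ≤ 32.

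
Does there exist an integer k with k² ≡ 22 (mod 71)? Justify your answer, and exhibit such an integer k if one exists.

There is no such integer.

Apply Euler's criterion with the prime 71: 22 is a quadratic residue iff 22^35 ≡ 1 (mod 71), and a non-residue iff it is ≡ −1.
Squaring successively (mod 71): 22^2 = 484 ≡ 58; 22^4 ≡ 58² = 3364 ≡ 27; 22^8 ≡ 27² = 729 ≡ 19; 22^16 ≡ 19² = 361 ≡ 6; 22^32 ≡ 6² = 36 ≡ 36.
Since 35 = 32 + 2 + 1, 22^35 ≡ 36 · 58 · 22; multiplying out mod 71: 36·58 = 2088 ≡ 29, then 29·22 = 638 ≡ 70. Thus 22^35 ≡ 70 ≡ −1 (mod 71).
By Euler's criterion 22 is a quadratic non-residue mod 71: no k satisfies k² ≡ 22 (mod 71).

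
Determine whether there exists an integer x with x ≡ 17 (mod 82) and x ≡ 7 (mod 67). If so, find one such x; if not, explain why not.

x = 3625

Since 82 and 67 share no common factor, CRT says the pair of congruences has a solution (unique mod 5494).
Write x = 17 + 82t and require 17 + 82t ≡ 7 (mod 67), i.e. 82t ≡ 57 (mod 67).
82 ≡ 15 (mod 67), so this reads 15t ≡ 57 (mod 67). Since 15·9 = 135 = 2·67 + 1, the inverse of 15 mod 67 is 9.
Multiplying by 9: t ≡ 9·57 = 513 ≡ 44 (mod 67).
With t = 44: x = 17 + 82·44 = 3625.
Verify: 3625 = 44·82 + 17 and 3625 = 54·67 + 7. ✓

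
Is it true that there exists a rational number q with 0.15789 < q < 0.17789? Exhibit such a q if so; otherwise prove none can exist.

Scale by 6: the interval becomes (0.94734, 1.06734), which contains the integer 1.
Hence 1/6 is a rational number with 0.15789 < 1/6 < 0.17789.

q = 1/6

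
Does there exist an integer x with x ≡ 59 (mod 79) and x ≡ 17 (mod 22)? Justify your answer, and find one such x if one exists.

x = 1007

The moduli 79 and 22 are coprime, so by the Chinese Remainder Theorem a unique solution modulo 1738 exists.
Write x = 59 + 79t and require 59 + 79t ≡ 17 (mod 22), i.e. 79t ≡ 2 (mod 22).
79 ≡ 13 (mod 22), so this reads 13t ≡ 2 (mod 22). To invert 13 modulo 22: 22 = 1·13 + 9, 13 = 1·9 + 4, 9 = 2·4 + 1, 4 = 4·1 + 0, and unwinding, 1 = 9 − 2·4 = 9 − 2·(13 − 1·9) = −2·13 + 3·9 = −2·13 + 3·(22 − 1·13) = 3·22 − 5·13. Thus 13⁻¹ ≡ -5 ≡ 17 (mod 22).
Multiplying by 17: t ≡ 17·2 = 34 ≡ 12 (mod 22).
Taking t = 12 gives x = 59 + 79·12 = 1007.
Check: 1007 mod 79 = 59, 1007 mod 22 = 17. ✓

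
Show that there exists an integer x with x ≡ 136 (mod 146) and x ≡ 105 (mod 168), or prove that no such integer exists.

No, no such integer exists.

gcd(146, 168) = 2. If x ≡ 136 (mod 146) and x ≡ 105 (mod 168), then x ≡ 136 (mod 2) and x ≡ 105 (mod 2).
These are incompatible: 136 − 105 = 31 is not divisible by 2.
Hence the system has no solution.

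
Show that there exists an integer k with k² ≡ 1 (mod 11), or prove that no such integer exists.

Take k = 1. Then 1² = 1, and since 0 ≤ 1 < 11 this is already reduced: 1² ≡ 1 (mod 11).

k = 1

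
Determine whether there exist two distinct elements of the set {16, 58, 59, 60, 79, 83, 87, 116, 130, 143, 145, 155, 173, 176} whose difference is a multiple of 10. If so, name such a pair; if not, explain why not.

Reduce each element mod 10: 16↦6, 58↦8, 59↦9, 60↦0, 79↦9, 83↦3, 87↦7, 116↦6, 130↦0, 143↦3, 145↦5, 155↦5, 173↦3, 176↦6. The residue 6 repeats (at 16 and 116), and 116 − 16 = 100 = 10·10.

Yes: 16 and 116.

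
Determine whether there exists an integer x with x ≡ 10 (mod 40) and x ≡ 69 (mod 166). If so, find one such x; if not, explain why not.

gcd(40, 166) = 2. If x ≡ 10 (mod 40) and x ≡ 69 (mod 166), then x ≡ 10 (mod 2) and x ≡ 69 (mod 2).
However 10 ≡ 0 and 69 ≡ 1 (mod 2), and 0 ≠ 1.
So no integer satisfies both congruences.

No, no such integer exists.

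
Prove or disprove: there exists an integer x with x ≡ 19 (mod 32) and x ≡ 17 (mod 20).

gcd(32, 20) = 4. If x ≡ 19 (mod 32) and x ≡ 17 (mod 20), then x ≡ 19 (mod 4) and x ≡ 17 (mod 4).
But 19 mod 4 = 3 while 17 mod 4 = 1, a contradiction.
Therefore no such x exists.

No such integer exists.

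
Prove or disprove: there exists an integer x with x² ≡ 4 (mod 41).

x = 2

Take x = 2. Then 2² = 4, and since 0 ≤ 4 < 41 this is already reduced: 2² ≡ 4 (mod 41).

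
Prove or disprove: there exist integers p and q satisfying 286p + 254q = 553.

There are no such integers.

Any value of 286p + 254q is a multiple of gcd(286, 254) = 2.
However 553 leaves remainder 1 on division by 2.
So the equation is unsolvable over ℤ.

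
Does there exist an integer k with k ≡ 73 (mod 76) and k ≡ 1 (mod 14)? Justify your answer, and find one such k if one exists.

gcd(76, 14) = 2. A simultaneous solution exists iff 73 ≡ 1 (mod 2); here 73 mod 2 = 1 = 1 mod 2, so it does.
The integers ≡ 73 (mod 76) are 73, 149, 225, …; their remainders mod 14 are 3, 9, 1, so k = 225 is the first that is ≡ 1 (mod 14).
Check: 225 mod 76 = 73, 225 mod 14 = 1. ✓

k = 225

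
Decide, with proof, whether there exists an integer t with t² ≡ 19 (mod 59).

t = 45

Take t = 45. Then 45² = 2025 = 34·59 + 19, so 45² ≡ 19 (mod 59).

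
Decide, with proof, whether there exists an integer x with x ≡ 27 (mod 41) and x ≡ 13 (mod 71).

x = 2569

The moduli 41 and 71 are coprime, so by the Chinese Remainder Theorem a unique solution modulo 2911 exists.
Any solution of the first congruence is x = 27 + 41t; substituting into the second, 41t ≡ 13 − 27 ≡ 57 (mod 71).
Note 41·26 = 1066 ≡ 1 (mod 71) (as 1066 − 1 = 15·71), so 41⁻¹ ≡ 26.
Multiplying by 26: t ≡ 26·57 = 1482 ≡ 62 (mod 71).
Taking t = 62 gives x = 27 + 41·62 = 2569.
Check: 2569 mod 41 = 27, 2569 mod 71 = 13. ✓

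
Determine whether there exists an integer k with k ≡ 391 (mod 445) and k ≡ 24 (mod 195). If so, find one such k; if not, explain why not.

Reduce both congruences modulo 5, which divides 445 and 195: they say k ≡ 391 (mod 5) and k ≡ 24 (mod 5).
However 391 ≡ 1 and 24 ≡ 4 (mod 5), and 1 ≠ 4.
Therefore no such k exists.

No such integer exists.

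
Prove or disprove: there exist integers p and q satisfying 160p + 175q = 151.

No such integers exist.

gcd(160, 175) = 5, so every integer of the form 160p + 175q is a multiple of 5.
But 151 is not a multiple of 5 (it leaves remainder 1).
So the equation is unsolvable over ℤ.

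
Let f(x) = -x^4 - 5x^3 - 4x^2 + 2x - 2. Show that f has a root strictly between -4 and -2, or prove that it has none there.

Yes, f has a root in the interval.

f(-4) = -10 and f(-2) = 2, which have opposite signs.
Since f is a polynomial it is continuous on [-4, -2].
By the Intermediate Value Theorem, f takes the value 0 somewhere in the open interval.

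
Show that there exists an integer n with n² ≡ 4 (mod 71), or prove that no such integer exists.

n = 2

Take n = 2. Then 2² = 4, and since 0 ≤ 4 < 71 this is already reduced: 2² ≡ 4 (mod 71).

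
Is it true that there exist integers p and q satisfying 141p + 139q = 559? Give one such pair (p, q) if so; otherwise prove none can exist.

141 and 139 are coprime, so 141p + 139q ranges over all of ℤ.
Run the Euclidean algorithm on 141 and 139: 141 = 1·139 + 2, 139 = 69·2 + 1, 2 = 2·1 + 0.
Unwinding: 1 = 139 − 69·2 = 139 − 69·(141 − 1·139) = −69·141 + 70·139, i.e. 141·(-69) + 139·70 = 1.
Times 559: 141·(-38571) + 139·39130 = 559, so (-38571, 39130) solves it.
Adding 278·139 to p and subtracting 278·141 from q gives the tidier solution (71, -68).
Indeed 141·71 + 139·(-68) = 10011 − 9452 = 559.

p = 71, q = -68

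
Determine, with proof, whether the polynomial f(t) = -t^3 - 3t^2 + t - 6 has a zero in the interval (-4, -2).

f(-4) = 6 and f(-2) = -12, which have opposite signs.
Since f is a polynomial it is continuous on [-4, -2].
By the Intermediate Value Theorem f must vanish at some point of (-4, -2).

Such a root exists.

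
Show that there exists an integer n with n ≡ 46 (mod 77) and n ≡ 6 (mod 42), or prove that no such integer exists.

There is no such integer.

Reduce both congruences modulo 7, which divides 77 and 42: they say n ≡ 46 (mod 7) and n ≡ 6 (mod 7).
These are incompatible: 46 − 6 = 40 is not divisible by 7.
Therefore no such n exists.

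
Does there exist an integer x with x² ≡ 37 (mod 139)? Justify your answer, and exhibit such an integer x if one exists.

Take x = 68. Then 68² = 4624 = 33·139 + 37, so 68² ≡ 37 (mod 139).

x = 68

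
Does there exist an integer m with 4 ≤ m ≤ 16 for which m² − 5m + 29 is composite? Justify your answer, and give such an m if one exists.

m = 13

At m = 13: 13² − 5·13 + 29 = 133 = 7·19, which is composite.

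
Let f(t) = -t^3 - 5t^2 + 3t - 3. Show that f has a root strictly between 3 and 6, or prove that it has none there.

No.

The endpoint values f(3) = -66 and f(6) = -381 are both negative. Claim: f(t) < 0 for every t in (3, 6).
Shift to the endpoint 3: with t = 3 + u (0 < u < 3), one computes f(3 + u) = -u^3 - 14u^2 - 54u - 66.
The nonzero coefficients here are all negative, so for u > 0 every term is negative (or zero), and the constant term -66 is strictly negative.
So f is strictly negative on (3, 6); no root exists in the interval.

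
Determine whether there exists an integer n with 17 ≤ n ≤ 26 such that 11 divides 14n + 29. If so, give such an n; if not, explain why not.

The values of 14n + 29 for n = 17, 18, …, 26 are 267, 281, 295, 309, 323, 337, 351, 365, 379, 393; reduced mod 11 these are 3, 6, 9, 1, 4, 7, 10, 2, 5, 8.
Since 0 is absent from this list, 11 ∤ 14n + 29 for every n with 17 ≤ n ≤ 26.

There is no such integer n in that range.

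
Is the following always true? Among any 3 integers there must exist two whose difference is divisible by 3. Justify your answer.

Take the 3 consecutive integers 8, 9, 10: their residues mod 3 are all distinct because 3 ≤ 3.
No two share a residue, so no pair has difference divisible by 3; the claim fails for this set.

No, the set {8, 9, 10} is a counterexample.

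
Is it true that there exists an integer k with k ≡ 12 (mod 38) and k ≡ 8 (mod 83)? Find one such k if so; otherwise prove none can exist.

The moduli 38 and 83 are coprime, so by the Chinese Remainder Theorem a unique solution modulo 3154 exists.
Write k = 12 + 38t and require 12 + 38t ≡ 8 (mod 83), i.e. 38t ≡ 79 (mod 83).
To invert 38 modulo 83: 83 = 2·38 + 7, 38 = 5·7 + 3, 7 = 2·3 + 1, 3 = 3·1 + 0, and unwinding, 1 = 7 − 2·3 = 7 − 2·(38 − 5·7) = −2·38 + 11·7 = −2·38 + 11·(83 − 2·38) = 11·83 − 24·38. Thus 38⁻¹ ≡ -24 ≡ 59 (mod 83).
Multiplying by 59: t ≡ 59·79 = 4661 ≡ 13 (mod 83).
With t = 13: k = 12 + 38·13 = 506.
Check: 506 mod 38 = 12, 506 mod 83 = 8. ✓

k = 506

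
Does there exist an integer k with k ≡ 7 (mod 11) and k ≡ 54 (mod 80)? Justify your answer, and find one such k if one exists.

k = 854

gcd(11, 80) = 1, so the Chinese Remainder Theorem guarantees exactly one residue class mod 880 satisfying both.
Any solution of the first congruence is k = 7 + 11t; substituting into the second, 11t ≡ 54 − 7 ≡ 47 (mod 80).
To invert 11 modulo 80: 80 = 7·11 + 3, 11 = 3·3 + 2, 3 = 1·2 + 1, 2 = 2·1 + 0, and unwinding, 1 = 3 − 1·2 = 3 − (11 − 3·3) = −11 + 4·3 = −11 + 4·(80 − 7·11) = 4·80 − 29·11. Thus 11⁻¹ ≡ -29 ≡ 51 (mod 80).
Multiplying by 51: t ≡ 51·47 = 2397 ≡ 77 (mod 80).
Taking t = 77 gives k = 7 + 11·77 = 854.
Indeed 854 ≡ 7 (mod 11) and 854 ≡ 54 (mod 80).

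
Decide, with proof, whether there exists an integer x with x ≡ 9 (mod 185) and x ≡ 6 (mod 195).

gcd(185, 195) = 5. If x ≡ 9 (mod 185) and x ≡ 6 (mod 195), then x ≡ 9 (mod 5) and x ≡ 6 (mod 5).
But 9 mod 5 = 4 while 6 mod 5 = 1, a contradiction.
So no integer satisfies both congruences.

No such integer exists.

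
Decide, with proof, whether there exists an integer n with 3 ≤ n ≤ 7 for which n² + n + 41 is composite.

No such integer n in that range exists.

The values for n = 3, 4, …, 7 are 53, 61, 71, 83, 97, and each of these is prime.
So no value in the range makes the expression composite.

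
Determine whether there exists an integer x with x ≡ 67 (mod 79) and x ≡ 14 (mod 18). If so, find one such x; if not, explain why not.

x = 1094

Since 79 and 18 share no common factor, CRT says the pair of congruences has a solution (unique mod 1422).
Any solution of the first congruence is x = 67 + 79t; substituting into the second, 79t ≡ 14 − 67 ≡ 1 (mod 18).
79 ≡ 7 (mod 18), so this reads 7t ≡ 1 (mod 18). Note 7·13 = 91 ≡ 1 (mod 18) (as 91 − 1 = 5·18), so 7⁻¹ ≡ 13.
Multiplying by 13: t ≡ 13·1 = 13 (mod 18).
With t = 13: x = 67 + 79·13 = 1094.
Verify: 1094 = 13·79 + 67 and 1094 = 60·18 + 14. ✓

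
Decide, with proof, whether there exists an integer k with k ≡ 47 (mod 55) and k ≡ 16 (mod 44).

Both moduli are multiples of 11 = gcd(55, 44), so any solution would satisfy k ≡ 47 and k ≡ 16 modulo 11 simultaneously.
However 47 ≡ 3 and 16 ≡ 5 (mod 11), and 3 ≠ 5.
Therefore no such k exists.

There is no such integer.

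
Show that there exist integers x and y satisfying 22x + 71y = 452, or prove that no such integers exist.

x = 27, y = -2

Since gcd(22, 71) = 1, every integer is an integer combination of 22 and 71.
Run the Euclidean algorithm on 71 and 22: 71 = 3·22 + 5, 22 = 4·5 + 2, 5 = 2·2 + 1, 2 = 2·1 + 0.
Back-substituting, 1 = 5 − 2·2 = 5 − 2·(22 − 4·5) = −2·22 + 9·5 = −2·22 + 9·(71 − 3·22) = 9·71 − 29·22; that is, 22·(-29) + 71·9 = 1.
Times 452: 22·(-13108) + 71·4068 = 452, so (-13108, 4068) solves it.
Adding 185·71 to x and subtracting 185·22 from y gives the tidier solution (27, -2).
Indeed 22·27 + 71·(-2) = 594 − 142 = 452.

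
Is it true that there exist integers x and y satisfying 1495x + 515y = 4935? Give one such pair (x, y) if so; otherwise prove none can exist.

x = 97, y = -272

gcd(1495, 515) = 5, and 5 divides 4935, so integer solutions exist.
Dividing through by 5 reduces the equation to 299x + 103y = 987.
Dividing repeatedly: 299 = 2·103 + 93, 103 = 1·93 + 10, 93 = 9·10 + 3, 10 = 3·3 + 1, 3 = 3·1 + 0.
Back-substituting, 1 = 10 − 3·3 = 10 − 3·(93 − 9·10) = −3·93 + 28·10 = −3·93 + 28·(103 − 1·93) = 28·103 − 31·93 = 28·103 − 31·(299 − 2·103) = −31·299 + 90·103; that is, 299·(-31) + 103·90 = 1.
Multiplying through by 987: x = (-31)·987 = -30597, y = 90·987 = 88830 is a solution.
Adding 298·103 to x and subtracting 298·299 from y gives the tidier solution (97, -272).
Check: 1495·97 + 515·(-272) = 145015 − 140080 = 4935. ✓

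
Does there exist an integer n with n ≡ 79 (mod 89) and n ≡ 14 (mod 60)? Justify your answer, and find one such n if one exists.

Since 89 and 60 share no common factor, CRT says the pair of congruences has a solution (unique mod 5340).
Any solution of the first congruence is n = 79 + 89t; substituting into the second, 89t ≡ 14 − 79 ≡ 55 (mod 60).
89 ≡ 29 (mod 60), so this reads 29t ≡ 55 (mod 60). Note 29·29 = 841 ≡ 1 (mod 60) (as 841 − 1 = 14·60), so 29⁻¹ ≡ 29.
Multiplying by 29: t ≡ 29·55 = 1595 ≡ 35 (mod 60).
Taking t = 35 gives n = 79 + 89·35 = 3194.
Check: 3194 mod 89 = 79, 3194 mod 60 = 14. ✓

n = 3194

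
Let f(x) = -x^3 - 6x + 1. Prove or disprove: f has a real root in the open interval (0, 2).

f(0) = 1 and f(2) = -19, which have opposite signs.
f is continuous everywhere (it is a polynomial), in particular on [0, 2].
By the Intermediate Value Theorem, f takes the value 0 somewhere in the open interval.

Such a root exists.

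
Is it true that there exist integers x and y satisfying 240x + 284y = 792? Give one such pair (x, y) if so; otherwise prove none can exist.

Since gcd(240, 284) = 4 and 792 = 4·198, Bézout's identity guarantees a solution.
Dividing through by 4 reduces the equation to 60x + 71y = 198.
Run the Euclidean algorithm on 71 and 60: 71 = 1·60 + 11, 60 = 5·11 + 5, 11 = 2·5 + 1, 5 = 5·1 + 0.
Unwinding: 1 = 11 − 2·5 = 11 − 2·(60 − 5·11) = −2·60 + 11·11 = −2·60 + 11·(71 − 1·60) = 11·71 − 13·60, i.e. 60·(-13) + 71·11 = 1.
Multiplying through by 198: x = (-13)·198 = -2574, y = 11·198 = 2178 is a solution.
The general solution is x = -2574 + 71k, y = 2178 − 60k; taking k = 37 gives the smaller pair x = 53, y = -42.
Check: 240·53 + 284·(-42) = 12720 − 11928 = 792. ✓

x = 53, y = -42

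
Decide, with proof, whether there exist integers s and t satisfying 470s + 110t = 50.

s = 9, t = -38

Since gcd(470, 110) = 10 and 50 = 10·5, Bézout's identity guarantees a solution.
Dividing through by 10 reduces the equation to 47s + 11t = 5.
Run the Euclidean algorithm on 47 and 11: 47 = 4·11 + 3, 11 = 3·3 + 2, 3 = 1·2 + 1, 2 = 2·1 + 0.
Working back up the chain: 1 = 3 − 1·2 = 3 − (11 − 3·3) = −11 + 4·3 = −11 + 4·(47 − 4·11) = 4·47 − 17·11. So 47·4 + 11·(-17) = 1.
Times 5: 47·20 + 11·(-85) = 5, so (20, -85) solves it.
The general solution is s = 20 + 11k, t = -85 − 47k; taking k = -1 gives the smaller pair s = 9, t = -38.
Indeed 470·9 + 110·(-38) = 4230 − 4180 = 50.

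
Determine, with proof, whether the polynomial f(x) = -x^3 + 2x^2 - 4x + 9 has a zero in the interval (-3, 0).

No such root exists.

f(-3) = 66 and f(0) = 9, both positive.
f'(x) = -3x^2 + 4x - 4 has discriminant 4² − 4·(-3)·(-4) = -32 < 0, so f' has no real roots and is negative for every real x.
Hence f is strictly decreasing on ℝ, and in particular on [-3, 0]. A strictly monotone function with same-sign endpoint values stays positive on the whole interval, so f has no zero in (-3, 0).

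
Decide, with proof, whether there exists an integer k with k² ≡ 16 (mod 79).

k = 75

k = 75 works: 75² = 5625, and 5625 − 16 = 5609 = 71·79.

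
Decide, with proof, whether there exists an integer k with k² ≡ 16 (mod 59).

Take k = 4. Then 4² = 16, and since 0 ≤ 16 < 59 this is already reduced: 4² ≡ 16 (mod 59).

k = 4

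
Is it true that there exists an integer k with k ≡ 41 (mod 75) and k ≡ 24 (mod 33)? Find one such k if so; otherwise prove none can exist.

Both moduli are multiples of 3 = gcd(75, 33), so any solution would satisfy k ≡ 41 and k ≡ 24 modulo 3 simultaneously.
These are incompatible: 41 − 24 = 17 is not divisible by 3.
So no integer satisfies both congruences.

No, no such integer exists.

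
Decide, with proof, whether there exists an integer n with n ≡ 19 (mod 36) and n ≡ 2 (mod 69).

Reduce both congruences modulo 3, which divides 36 and 69: they say n ≡ 19 (mod 3) and n ≡ 2 (mod 3).
However 19 ≡ 1 and 2 ≡ 2 (mod 3), and 1 ≠ 2.
So no integer satisfies both congruences.

No such integer exists.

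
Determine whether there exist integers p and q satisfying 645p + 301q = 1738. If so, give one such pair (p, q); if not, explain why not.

gcd(645, 301) = 43, so every integer of the form 645p + 301q is a multiple of 43.
But 1738 is not a multiple of 43 (it leaves remainder 18).
Hence no integers p, q satisfy the equation.

No such integers exist.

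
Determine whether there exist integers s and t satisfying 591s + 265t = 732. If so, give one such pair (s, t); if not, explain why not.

591 and 265 are coprime, so 591s + 265t ranges over all of ℤ.
Euclidean algorithm: 591 = 2·265 + 61, 265 = 4·61 + 21, 61 = 2·21 + 19, 21 = 1·19 + 2, 19 = 9·2 + 1, 2 = 2·1 + 0.
Back-substituting, 1 = 19 − 9·2 = 19 − 9·(21 − 1·19) = −9·21 + 10·19 = −9·21 + 10·(61 − 2·21) = 10·61 − 29·21 = 10·61 − 29·(265 − 4·61) = −29·265 + 126·61 = −29·265 + 126·(591 − 2·265) = 126·591 − 281·265; that is, 591·126 + 265·(-281) = 1.
Scaling by 732 gives the particular solution (s, t) = (92232, -205692).
Shifting by a multiple of (265, −591) keeps it a solution: s = 92232 − 348·265 = 12, t = -205692 + 348·591 = -24.
Indeed 591·12 + 265·(-24) = 7092 − 6360 = 732.

s = 12, t = -24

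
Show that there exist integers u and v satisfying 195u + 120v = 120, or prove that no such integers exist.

u = 0, v = 1

gcd(195, 120) = 15, and 15 divides 120, so integer solutions exist.
Dividing through by 15 reduces the equation to 13u + 8v = 8.
Dividing repeatedly: 13 = 1·8 + 5, 8 = 1·5 + 3, 5 = 1·3 + 2, 3 = 1·2 + 1, 2 = 2·1 + 0.
Back-substituting, 1 = 3 − 1·2 = 3 − (5 − 1·3) = −5 + 2·3 = −5 + 2·(8 − 1·5) = 2·8 − 3·5 = 2·8 − 3·(13 − 1·8) = −3·13 + 5·8; that is, 13·(-3) + 8·5 = 1.
Multiplying through by 8: u = (-3)·8 = -24, v = 5·8 = 40 is a solution.
The general solution is u = -24 + 8k, v = 40 − 13k; taking k = 3 gives the smaller pair u = 0, v = 1.
Check: 195·0 + 120·1 = 0 + 120 = 120. ✓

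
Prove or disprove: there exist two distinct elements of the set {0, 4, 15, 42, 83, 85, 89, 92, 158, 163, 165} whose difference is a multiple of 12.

Two integers differ by a multiple of 12 exactly when they have the same residue mod 12. The residues are 0↦0, 4↦4, 15↦3, 42↦6, 83↦11, 85↦1, 89↦5, 92↦8, 158↦2, 163↦7, 165↦9.
No residue repeats among the 11 elements, so no pair has difference ≡ 0 (mod 12).

No such pair exists.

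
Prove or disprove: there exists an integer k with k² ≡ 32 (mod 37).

No, no such integer exists.

37 is prime, so by Euler's criterion 32 is a square mod 37 iff 32^((37−1)/2) = 32^18 ≡ 1 (mod 37).
Repeated squaring mod 37: 32^2 = 1024 ≡ 25; 32^4 ≡ 25² = 625 ≡ 33; 32^8 ≡ 33² = 1089 ≡ 16; 32^16 ≡ 16² = 256 ≡ 34.
Since 18 = 16 + 2, 32^18 ≡ 34 · 25; multiplying out mod 37: 34·25 = 850 ≡ 36. Thus 32^18 ≡ 36 ≡ −1 (mod 37).
The value −1 means 32 is a non-residue modulo 37, so k² ≡ 32 (mod 37) is impossible.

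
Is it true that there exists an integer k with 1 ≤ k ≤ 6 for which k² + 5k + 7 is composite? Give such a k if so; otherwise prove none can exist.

k = 5

At k = 5: 5² + 5·5 + 7 = 57 = 3·19, which is composite.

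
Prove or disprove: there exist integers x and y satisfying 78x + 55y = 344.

x = 3, y = 2

78 and 55 are coprime, so 78x + 55y ranges over all of ℤ.
Euclidean algorithm: 78 = 1·55 + 23, 55 = 2·23 + 9, 23 = 2·9 + 5, 9 = 1·5 + 4, 5 = 1·4 + 1, 4 = 4·1 + 0.
Back-substituting, 1 = 5 − 1·4 = 5 − (9 − 1·5) = −9 + 2·5 = −9 + 2·(23 − 2·9) = 2·23 − 5·9 = 2·23 − 5·(55 − 2·23) = −5·55 + 12·23 = −5·55 + 12·(78 − 1·55) = 12·78 − 17·55; that is, 78·12 + 55·(-17) = 1.
Scaling by 344 gives the particular solution (x, y) = (4128, -5848).
The general solution is x = 4128 + 55k, y = -5848 − 78k; taking k = -75 gives the smaller pair x = 3, y = 2.
Check: 78·3 + 55·2 = 234 + 110 = 344. ✓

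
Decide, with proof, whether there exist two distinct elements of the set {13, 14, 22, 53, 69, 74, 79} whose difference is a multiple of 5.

Reduce each element mod 5: 13↦3, 14↦4, 22↦2, 53↦3, 69↦4, 74↦4, 79↦4. The residue 3 repeats (at 13 and 53), and 53 − 13 = 40 = 8·5.

Yes: 13 and 53.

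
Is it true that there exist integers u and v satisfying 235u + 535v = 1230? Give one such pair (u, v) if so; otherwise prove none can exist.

u = 28, v = -10

Since gcd(235, 535) = 5 and 1230 = 5·246, Bézout's identity guarantees a solution.
Dividing through by 5 reduces the equation to 47u + 107v = 246.
Run the Euclidean algorithm on 107 and 47: 107 = 2·47 + 13, 47 = 3·13 + 8, 13 = 1·8 + 5, 8 = 1·5 + 3, 5 = 1·3 + 2, 3 = 1·2 + 1, 2 = 2·1 + 0.
Working back up the chain: 1 = 3 − 1·2 = 3 − (5 − 1·3) = −5 + 2·3 = −5 + 2·(8 − 1·5) = 2·8 − 3·5 = 2·8 − 3·(13 − 1·8) = −3·13 + 5·8 = −3·13 + 5·(47 − 3·13) = 5·47 − 18·13 = 5·47 − 18·(107 − 2·47) = −18·107 + 41·47. So 47·41 + 107·(-18) = 1.
Multiplying through by 246: u = 41·246 = 10086, v = (-18)·246 = -4428 is a solution.
Subtracting 94·107 from u and adding 94·47 to v gives the tidier solution (28, -10).
Check: 235·28 + 535·(-10) = 6580 − 5350 = 1230. ✓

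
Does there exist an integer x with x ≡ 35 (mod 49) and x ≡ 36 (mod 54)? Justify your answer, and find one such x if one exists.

Since 49 and 54 share no common factor, CRT says the pair of congruences has a solution (unique mod 2646).
Any solution of the first congruence is x = 35 + 49t; substituting into the second, 49t ≡ 36 − 35 ≡ 1 (mod 54).
Note 49·43 = 2107 ≡ 1 (mod 54) (as 2107 − 1 = 39·54), so 49⁻¹ ≡ 43.
Multiplying by 43: t ≡ 43·1 = 43 (mod 54).
Taking t = 43 gives x = 35 + 49·43 = 2142.
Check: 2142 mod 49 = 35, 2142 mod 54 = 36. ✓

x = 2142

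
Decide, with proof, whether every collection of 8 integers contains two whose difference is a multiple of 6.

Each integer lies in one of the 6 residue classes modulo 6.
Placing 8 integers into 6 classes, some class receives at least two — say a and b.
Equal remainders mean a − b ≡ 0 (mod 6), so 6 divides their difference.

True.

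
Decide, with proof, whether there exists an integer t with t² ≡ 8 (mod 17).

t = 5

Take t = 5. Then 5² = 25 = 1·17 + 8, so 5² ≡ 8 (mod 17).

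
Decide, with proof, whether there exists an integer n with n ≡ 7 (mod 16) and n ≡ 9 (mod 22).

n = 119

gcd(16, 22) = 2. A simultaneous solution exists iff 7 ≡ 9 (mod 2); here 7 mod 2 = 1 = 9 mod 2, so it does.
Step through n = 7, 7 + 16, 7 + 2·16, …: the values 7, 23, 39, 55, 71, 87, 103, 119 reduce mod 22 to 7, 1, 17, 11, 5, 21, 15, 9. The value 119 hits 9.
Indeed 119 ≡ 7 (mod 16) and 119 ≡ 9 (mod 22).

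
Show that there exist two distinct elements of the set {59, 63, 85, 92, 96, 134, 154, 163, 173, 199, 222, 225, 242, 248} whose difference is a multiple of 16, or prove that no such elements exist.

There is no such pair.

Residues mod 16: 59↦11, 63↦15, 85↦5, 92↦12, 96↦0, 134↦6, 154↦10, 163↦3, 173↦13, 199↦7, 222↦14, 225↦1, 242↦2, 248↦8.
These 14 residues are pairwise different, hence no difference of two elements is divisible by 16.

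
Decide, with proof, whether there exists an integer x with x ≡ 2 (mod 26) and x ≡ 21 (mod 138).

gcd(26, 138) = 2. If x ≡ 2 (mod 26) and x ≡ 21 (mod 138), then x ≡ 2 (mod 2) and x ≡ 21 (mod 2).
But 2 mod 2 = 0 while 21 mod 2 = 1, a contradiction.
So no integer satisfies both congruences.

No such integer exists.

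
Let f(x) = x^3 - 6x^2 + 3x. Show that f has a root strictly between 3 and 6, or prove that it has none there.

f(3) = -18 and f(6) = 18, which have opposite signs.
As a polynomial, f is continuous on every closed interval.
By the Intermediate Value Theorem, f takes the value 0 somewhere in the open interval.

Yes, f has a root in the interval.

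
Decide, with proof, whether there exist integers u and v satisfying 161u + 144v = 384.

161 and 144 are coprime, so 161u + 144v ranges over all of ℤ.
Euclidean algorithm: 161 = 1·144 + 17, 144 = 8·17 + 8, 17 = 2·8 + 1, 8 = 8·1 + 0.
Back-substituting, 1 = 17 − 2·8 = 17 − 2·(144 − 8·17) = −2·144 + 17·17 = −2·144 + 17·(161 − 1·144) = 17·161 − 19·144; that is, 161·17 + 144·(-19) = 1.
Times 384: 161·6528 + 144·(-7296) = 384, so (6528, -7296) solves it.
Subtracting 45·144 from u and adding 45·161 to v gives the tidier solution (48, -51).
Check: 161·48 + 144·(-51) = 7728 − 7344 = 384. ✓

u = 48, v = -51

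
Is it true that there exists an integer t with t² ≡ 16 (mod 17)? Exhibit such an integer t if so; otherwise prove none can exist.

t = 13

t = 13 works: 13² = 169, and 169 − 16 = 153 = 9·17.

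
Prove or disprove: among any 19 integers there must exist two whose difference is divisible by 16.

Yes.

There are exactly 16 possible remainders on division by 16.
Since 19 > 16, two of the 19 integers must share a residue class by the pigeonhole principle; call them a and b.
Their difference a − b is then a multiple of 16.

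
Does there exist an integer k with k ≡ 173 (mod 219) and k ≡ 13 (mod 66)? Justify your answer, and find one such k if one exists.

There is no such integer.

Both moduli are multiples of 3 = gcd(219, 66), so any solution would satisfy k ≡ 173 and k ≡ 13 modulo 3 simultaneously.
These are incompatible: 173 − 13 = 160 is not divisible by 3.
So no integer satisfies both congruences.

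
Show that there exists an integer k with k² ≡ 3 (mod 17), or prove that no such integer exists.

No, no such integer exists.

Computing k² mod 17 for k = 0, 1, …, 8 (enough, by the symmetry k ↦ 17 − k) gives 0, 1, 4, 9, 16, 8, 2, 15, 13.
The set of squares mod 17 is therefore {0, 1, 2, 4, 8, 9, 13, 15, 16}, which does not contain 3.
Therefore k² ≡ 3 (mod 17) has no solution.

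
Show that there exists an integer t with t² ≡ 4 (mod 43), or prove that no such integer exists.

Take t = 2. Then 2² = 4, and since 0 ≤ 4 < 43 this is already reduced: 2² ≡ 4 (mod 43).

t = 2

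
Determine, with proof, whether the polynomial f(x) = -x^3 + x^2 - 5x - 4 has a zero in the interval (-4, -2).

f has no root in that interval.

f(-4) = 96 and f(-2) = 18, both positive.
f'(x) = -3x^2 + 2x - 5 has discriminant 2² − 4·(-3)·(-5) = -56 < 0, so f' has no real roots and is negative for every real x.
Hence f is strictly decreasing on ℝ, and in particular on [-4, -2]. A strictly monotone function with same-sign endpoint values stays positive on the whole interval, so f has no zero in (-4, -2).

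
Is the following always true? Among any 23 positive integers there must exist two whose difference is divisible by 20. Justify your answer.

Each integer lies in one of the 20 residue classes modulo 20.
With 23 integers and only 20 classes, the pigeonhole principle forces two of them, say a and b, into the same class.
Then a ≡ b (mod 20), i.e. 20 ∣ (a − b).

True.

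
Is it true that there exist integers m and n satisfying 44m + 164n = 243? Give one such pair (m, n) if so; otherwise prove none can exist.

There are no such integers.

Any value of 44m + 164n is a multiple of gcd(44, 164) = 4.
However 243 leaves remainder 3 on division by 4.
So the equation is unsolvable over ℤ.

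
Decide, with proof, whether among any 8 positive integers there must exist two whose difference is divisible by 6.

Yes, this is always true.

Partition the integers by their residue mod 6; there are 6 classes.
Since 8 > 6, two of the 8 integers must share a residue class by the pigeonhole principle; call them a and b.
Their difference a − b is then a multiple of 6.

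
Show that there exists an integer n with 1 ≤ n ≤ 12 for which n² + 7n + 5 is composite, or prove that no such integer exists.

n = 8

At n = 8: 8² + 7·8 + 5 = 125 = 5·25, which is composite.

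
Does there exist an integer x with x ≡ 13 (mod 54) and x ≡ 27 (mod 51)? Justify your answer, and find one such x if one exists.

Reduce both congruences modulo 3, which divides 54 and 51: they say x ≡ 13 (mod 3) and x ≡ 27 (mod 3).
These are incompatible: 13 − 27 = -14 is not divisible by 3.
Therefore no such x exists.

No such integer exists.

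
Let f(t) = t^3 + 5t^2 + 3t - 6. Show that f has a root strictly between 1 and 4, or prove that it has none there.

No such root exists.

f(1) = 3 and f(4) = 150, both positive, so a sign-change argument is unavailable; we show f keeps this sign on the whole interval.
Substitute t = 1 + u, where 0 < u < 3 on the interval. Expanding, f(1 + u) = u^3 + 8u^2 + 16u + 3.
All 4 nonzero coefficients of this polynomial in u are positive; hence for u > 0 the value is a sum of positive terms (the constant 3 among them).
Therefore f(t) > 0 throughout (1, 4), and f has no zero there.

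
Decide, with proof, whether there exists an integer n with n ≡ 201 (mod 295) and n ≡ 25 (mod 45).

gcd(295, 45) = 5. If n ≡ 201 (mod 295) and n ≡ 25 (mod 45), then n ≡ 201 (mod 5) and n ≡ 25 (mod 5).
But 201 mod 5 = 1 while 25 mod 5 = 0, a contradiction.
So no integer satisfies both congruences.

There is no such integer.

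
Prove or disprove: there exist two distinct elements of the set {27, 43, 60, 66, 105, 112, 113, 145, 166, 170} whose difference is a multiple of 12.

No such pair exists.

Residues mod 12: 27↦3, 43↦7, 60↦0, 66↦6, 105↦9, 112↦4, 113↦5, 145↦1, 166↦10, 170↦2.
All 10 residues are distinct, so no two elements differ by a multiple of 12.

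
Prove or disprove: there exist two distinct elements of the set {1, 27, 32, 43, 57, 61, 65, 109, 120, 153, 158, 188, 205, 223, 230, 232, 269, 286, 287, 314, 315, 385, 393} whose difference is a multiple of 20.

Reduce each element mod 20: 1↦1, 27↦7, 32↦12, 43↦3, 57↦17, 61↦1, 65↦5, 109↦9, 120↦0, 153↦13, 158↦18, 188↦8, 205↦5, 223↦3, 230↦10, 232↦12, 269↦9, 286↦6, 287↦7, 314↦14, 315↦15, 385↦5, 393↦13. The residue 1 repeats (at 1 and 61), and 61 − 1 = 60 = 3·20.

1 and 61 are such a pair.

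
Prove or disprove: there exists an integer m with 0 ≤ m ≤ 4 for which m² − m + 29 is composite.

m = 3

At m = 3: 3² − 3 + 29 = 35 = 5·7, which is composite.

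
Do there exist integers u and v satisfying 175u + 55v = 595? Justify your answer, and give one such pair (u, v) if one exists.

u = 10, v = -21

Every value of 175u + 55v is a multiple of gcd(175, 55) = 5; since 5 ∣ 595, solutions exist.
Dividing through by 5 reduces the equation to 35u + 11v = 119.
Dividing repeatedly: 35 = 3·11 + 2, 11 = 5·2 + 1, 2 = 2·1 + 0.
Working back up the chain: 1 = 11 − 5·2 = 11 − 5·(35 − 3·11) = −5·35 + 16·11. So 35·(-5) + 11·16 = 1.
Scaling by 119 gives the particular solution (u, v) = (-595, 1904).
Shifting by a multiple of (11, −35) keeps it a solution: u = -595 + 55·11 = 10, v = 1904 − 55·35 = -21.
Check: 175·10 + 55·(-21) = 1750 − 1155 = 595. ✓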